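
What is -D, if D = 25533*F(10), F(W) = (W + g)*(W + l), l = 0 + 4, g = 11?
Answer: -7506702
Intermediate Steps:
l = 4
F(W) = (4 + W)*(11 + W) (F(W) = (W + 11)*(W + 4) = (11 + W)*(4 + W) = (4 + W)*(11 + W))
D = 7506702 (D = 25533*(44 + 10**2 + 15*10) = 25533*(44 + 100 + 150) = 25533*294 = 7506702)
-D = -1*7506702 = -7506702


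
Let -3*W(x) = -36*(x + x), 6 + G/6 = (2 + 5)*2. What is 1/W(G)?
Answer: 1/1152 ≈ 0.00086806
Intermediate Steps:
G = 48 (G = -36 + 6*((2 + 5)*2) = -36 + 6*(7*2) = -36 + 6*14 = -36 + 84 = 48)
W(x) = 24*x (W(x) = -(-12)*(x + x) = -(-12)*2*x = -(-24)*x = 24*x)
1/W(G) = 1/(24*48) = 1/1152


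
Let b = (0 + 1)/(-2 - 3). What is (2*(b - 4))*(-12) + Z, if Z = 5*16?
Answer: 904/5 ≈ 180.80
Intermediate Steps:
b = -1/5 (b = 1/(-5) = 1*(-1/5) = -1/5 ≈ -0.20000)
Z = 80
(2*(b - 4))*(-12) + Z = (2*(-1/5 - 4))*(-12) + 80 = (2*(-21/5))*(-12) + 80 = -42/5*(-12) + 80 = 504/5 + 80 = 904/5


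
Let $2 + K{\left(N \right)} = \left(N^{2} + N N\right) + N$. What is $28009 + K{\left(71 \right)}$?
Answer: $38160$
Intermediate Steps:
$K{\left(N \right)} = -2 + N + 2 N^{2}$ ($K{\left(N \right)} = -2 + \left(\left(N^{2} + N N\right) + N\right) = -2 + \left(\left(N^{2} + N^{2}\right) + N\right) = -2 + \left(2 N^{2} + N\right) = -2 + \left(N + 2 N^{2}\right) = -2 + N + 2 N^{2}$)
$28009 + K{\left(71 \right)} = 28009 + \left(-2 + 71 + 2 \cdot 71^{2}\right) = 28009 + \left(-2 + 71 + 2 \cdot 5041\right) = 28009 + \left(-2 + 71 + 10082\right) = 28009 + 10151 = 38160$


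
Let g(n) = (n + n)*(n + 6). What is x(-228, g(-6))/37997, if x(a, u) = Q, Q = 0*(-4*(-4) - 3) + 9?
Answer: 9/37997 ≈ 0.00023686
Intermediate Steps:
g(n) = 2*n*(6 + n) (g(n) = (2*n)*(6 + n) = 2*n*(6 + n))
Q = 9 (Q = 0*(16 - 3) + 9 = 0*13 + 9 = 0 + 9 = 9)
x(a, u) = 9
x(-228, g(-6))/37997 = 9/37997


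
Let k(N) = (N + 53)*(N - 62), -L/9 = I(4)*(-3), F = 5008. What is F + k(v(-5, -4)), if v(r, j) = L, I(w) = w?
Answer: 12414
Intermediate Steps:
L = 108 (L = -36*(-3) = -9*(-12) = 108)
v(r, j) = 108
k(N) = (-62 + N)*(53 + N) (k(N) = (53 + N)*(-62 + N) = (-62 + N)*(53 + N))
F + k(v(-5, -4)) = 5008 + (-3286 + 108² - 9*108) = 5008 + (-3286 + 11664 - 972) = 5008 + 7406 = 12414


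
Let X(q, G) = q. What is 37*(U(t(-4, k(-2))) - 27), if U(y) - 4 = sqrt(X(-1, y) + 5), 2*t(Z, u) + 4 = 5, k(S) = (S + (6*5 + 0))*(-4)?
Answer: -777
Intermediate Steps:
k(S) = -120 - 4*S (k(S) = (S + (30 + 0))*(-4) = (S + 30)*(-4) = (30 + S)*(-4) = -120 - 4*S)
t(Z, u) = 1/2 (t(Z, u) = -2 + (1/2)*5 = -2 + 5/2 = 1/2)
U(y) = 6 (U(y) = 4 + sqrt(-1 + 5) = 4 + sqrt(4) = 4 + 2 = 6)
37*(U(t(-4, k(-2))) - 27) = 37*(6 - 27) = 37*(-21) = -777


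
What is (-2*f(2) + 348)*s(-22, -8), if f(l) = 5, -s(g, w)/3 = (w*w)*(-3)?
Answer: 194688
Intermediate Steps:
s(g, w) = 9*w² (s(g, w) = -3*w*w*(-3) = -3*w²*(-3) = -(-9)*w² = 9*w²)
(-2*f(2) + 348)*s(-22, -8) = (-2*5 + 348)*(9*(-8)²) = (-10 + 348)*(9*64) = 338*576 = 194688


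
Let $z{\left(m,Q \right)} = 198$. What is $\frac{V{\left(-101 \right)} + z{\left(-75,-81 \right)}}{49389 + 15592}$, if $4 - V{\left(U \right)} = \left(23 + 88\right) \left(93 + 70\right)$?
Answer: $- \frac{17891}{64981} \approx -0.27533$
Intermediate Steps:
$V{\left(U \right)} = -18089$ ($V{\left(U \right)} = 4 - \left(23 + 88\right) \left(93 + 70\right) = 4 - 111 \cdot 163 = 4 - 18093 = -18089$)
$\frac{V{\left(-101 \right)} + z{\left(-75,-81 \right)}}{49389 + 15592} = \frac{-18089 + 198}{49389 + 15592} = - \frac{17891}{64981}$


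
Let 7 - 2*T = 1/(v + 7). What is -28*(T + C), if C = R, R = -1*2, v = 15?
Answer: -455/11 ≈ -41.364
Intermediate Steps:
R = -2
T = 153/44 (T = 7/2 - 1/(2*(15 + 7)) = 7/2 - ½/22 = 7/2 - ½*1/22 = 7/2 - 1/44 = 153/44 ≈ 3.4773)
C = -2
-28*(T + C) = -28*(153/44 - 2) = -28*65/44 = -455/11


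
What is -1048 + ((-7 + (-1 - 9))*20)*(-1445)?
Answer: 490252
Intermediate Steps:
-1048 + ((-7 + (-1 - 9))*20)*(-1445) = -1048 + ((-7 - 10)*20)*(-1445) = -1048 - 17*20*(-1445) = -1048 - 340*(-1445) = -1048 + 491300 = 490252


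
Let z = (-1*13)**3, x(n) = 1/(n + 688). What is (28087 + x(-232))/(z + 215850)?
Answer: 12807673/97425768 ≈ 0.13146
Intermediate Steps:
x(n) = 1/(688 + n)
z = -2197 (z = (-13)**3 = -2197)
(28087 + x(-232))/(z + 215850) = (28087 + 1/(688 - 232))/(-2197 + 215850) = (28087 + 1/456)/213653 = (28087 + 1/456)*(1/213653) = (12807673/456)*(1/213653) = 12807673/97425768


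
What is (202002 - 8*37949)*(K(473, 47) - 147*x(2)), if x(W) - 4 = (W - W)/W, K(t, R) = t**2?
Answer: -22668894190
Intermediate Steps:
x(W) = 4 (x(W) = 4 + (W - W)/W = 4 + 0/W = 4 + 0 = 4)
(202002 - 8*37949)*(K(473, 47) - 147*x(2)) = (202002 - 8*37949)*(473**2 - 147*4) = (202002 - 303592)*(223729 - 588) = -101590*223141 = -22668894190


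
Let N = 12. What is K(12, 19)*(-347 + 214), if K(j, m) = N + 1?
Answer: -1729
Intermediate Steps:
K(j, m) = 13 (K(j, m) = 12 + 1 = 13)
K(12, 19)*(-347 + 214) = 13*(-347 + 214) = 13*(-133) = -1729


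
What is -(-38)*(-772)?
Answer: -29336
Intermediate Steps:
-(-38)*(-772) = -1*29336 = -29336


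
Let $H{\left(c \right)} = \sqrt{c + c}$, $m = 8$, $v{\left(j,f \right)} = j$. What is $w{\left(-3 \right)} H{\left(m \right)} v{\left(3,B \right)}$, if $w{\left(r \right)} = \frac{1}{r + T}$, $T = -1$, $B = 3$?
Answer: $-3$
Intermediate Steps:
$H{\left(c \right)} = \sqrt{2} \sqrt{c}$ ($H{\left(c \right)} = \sqrt{2 c} = \sqrt{2} \sqrt{c}$)
$w{\left(r \right)} = \frac{1}{-1 + r}$ ($w{\left(r \right)} = \frac{1}{r - 1} = \frac{1}{-1 + r}$)
$w{\left(-3 \right)} H{\left(m \right)} v{\left(3,B \right)} = \frac{\sqrt{2} \sqrt{8}}{-1 - 3} \cdot 3 = \frac{\sqrt{2} \cdot 2 \sqrt{2}}{-4} \cdot 3 = \left(- \frac{1}{4}\right) 4 \cdot 3 = \left(-1\right) 3 = -3$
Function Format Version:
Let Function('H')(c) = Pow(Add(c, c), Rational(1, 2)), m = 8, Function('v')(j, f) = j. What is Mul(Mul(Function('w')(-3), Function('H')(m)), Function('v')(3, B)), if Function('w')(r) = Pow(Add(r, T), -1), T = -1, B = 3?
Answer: -3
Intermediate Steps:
Function('H')(c) = Mul(Pow(2, Rational(1, 2)), Pow(c, Rational(1, 2))) (Function('H')(c) = Pow(Mul(2, c), Rational(1, 2)) = Mul(Pow(2, Rational(1, 2)), Pow(c, Rational(1, 2))))
Function('w')(r) = Pow(Add(-1, r), -1) (Function('w')(r) = Pow(Add(r, -1), -1) = Pow(Add(-1, r), -1))
Mul(Mul(Function('w')(-3), Function('H')(m)), Function('v')(3, B)) = Mul(Mul(Pow(Add(-1, -3), -1), Mul(Pow(2, Rational(1, 2)), Pow(8, Rational(1, 2)))), 3) = Mul(Mul(Pow(-4, -1), Mul(Pow(2, Rational(1, 2)), Mul(2, Pow(2, Rational(1, 2))))), 3) = Mul(Mul(Rational(-1, 4), 4), 3) = Mul(-1, 3) = -3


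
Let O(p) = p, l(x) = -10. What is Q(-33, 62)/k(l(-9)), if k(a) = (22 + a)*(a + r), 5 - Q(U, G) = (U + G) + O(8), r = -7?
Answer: 8/51 ≈ 0.15686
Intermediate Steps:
Q(U, G) = -3 - G - U (Q(U, G) = 5 - ((U + G) + 8) = 5 - ((G + U) + 8) = 5 - (8 + G + U) = 5 + (-8 - G - U) = -3 - G - U)
k(a) = (-7 + a)*(22 + a) (k(a) = (22 + a)*(a - 7) = (22 + a)*(-7 + a) = (-7 + a)*(22 + a))
Q(-33, 62)/k(l(-9)) = (-3 - 1*62 - 1*(-33))/(-154 + (-10)² + 15*(-10)) = (-3 - 62 + 33)/(-154 + 100 - 150) = -32/(-204) = -32*(-1/204) = 8/51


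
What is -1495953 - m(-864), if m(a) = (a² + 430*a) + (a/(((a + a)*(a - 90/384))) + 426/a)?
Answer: -4967180477549/2654928 ≈ -1.8709e+6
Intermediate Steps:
m(a) = a² + 1/(2*(-15/64 + a)) + 426/a + 430*a (m(a) = (a² + 430*a) + (a/(((2*a)*(a - 90*1/384))) + 426/a) = (a² + 430*a) + (a/(((2*a)*(a - 15/64))) + 426/a) = (a² + 430*a) + (a/(((2*a)*(-15/64 + a))) + 426/a) = (a² + 430*a) + (a/((2*a*(-15/64 + a))) + 426/a) = (a² + 430*a) + (a*(1/(2*a*(-15/64 + a))) + 426/a) = (a² + 430*a) + (1/(2*(-15/64 + a)) + 426/a) = a² + 1/(2*(-15/64 + a)) + 426/a + 430*a)
-1495953 - m(-864) = -1495953 - (-6390 - 6450*(-864)² + 64*(-864)⁴ + 27296*(-864) + 27505*(-864)³)/((-864)*(-15 + 64*(-864))) = -1495953 - (-1)*(-6390 - 6450*746496 + 64*557256278016 - 23583744 + 27505*(-644972544))/(864*(-15 - 55296)) = -1495953 - (-1)*(-6390 - 4814899200 + 35664401793024 - 23583744 - 17739969822720)/(864*(-55311)) = -1495953 - (-1)*(-1)*17919593480970/(864*55311) = -1495953 - 1*995532971165/2654928 = -1495953 - 995532971165/2654928 = -4967180477549/2654928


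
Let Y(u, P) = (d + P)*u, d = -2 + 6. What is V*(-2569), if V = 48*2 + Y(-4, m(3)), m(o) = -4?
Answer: -246624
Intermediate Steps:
d = 4
Y(u, P) = u*(4 + P) (Y(u, P) = (4 + P)*u = u*(4 + P))
V = 96 (V = 48*2 - 4*(4 - 4) = 96 - 4*0 = 96 + 0 = 96)
V*(-2569) = 96*(-2569) = -246624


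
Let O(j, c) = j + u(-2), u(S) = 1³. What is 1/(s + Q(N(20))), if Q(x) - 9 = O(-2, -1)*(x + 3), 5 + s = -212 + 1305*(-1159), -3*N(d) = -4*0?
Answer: -1/1512706 ≈ -6.6107e-7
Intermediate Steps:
u(S) = 1
N(d) = 0 (N(d) = -(-4)*0/3 = -⅓*0 = 0)
O(j, c) = 1 + j (O(j, c) = j + 1 = 1 + j)
s = -1512712 (s = -5 + (-212 + 1305*(-1159)) = -5 + (-212 - 1512495) = -5 - 1512707 = -1512712)
Q(x) = 6 - x (Q(x) = 9 + (1 - 2)*(x + 3) = 9 - (3 + x) = 9 + (-3 - x) = 6 - x)
1/(s + Q(N(20))) = 1/(-1512712 + (6 - 1*0)) = 1/(-1512712 + (6 + 0)) = 1/(-1512712 + 6) = 1/(-1512706) = -1/1512706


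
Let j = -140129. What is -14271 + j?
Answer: -154400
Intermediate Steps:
-14271 + j = -14271 - 140129 = -154400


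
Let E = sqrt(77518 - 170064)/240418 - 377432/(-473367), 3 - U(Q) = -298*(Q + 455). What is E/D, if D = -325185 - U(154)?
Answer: -188716/119920428945 - I*sqrt(92546)/121812588060 ≈ -1.5737e-6 - 2.4974e-9*I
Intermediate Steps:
U(Q) = 135593 + 298*Q (U(Q) = 3 - (-298)*(Q + 455) = 3 - (-298)*(455 + Q) = 3 - (-135590 - 298*Q) = 3 + (135590 + 298*Q) = 135593 + 298*Q)
D = -506670 (D = -325185 - (135593 + 298*154) = -325185 - (135593 + 45892) = -325185 - 1*181485 = -325185 - 181485 = -506670)
E = 377432/473367 + I*sqrt(92546)/240418 (E = sqrt(-92546)*(1/240418) - 377432*(-1/473367) = (I*sqrt(92546))*(1/240418) + 377432/473367 = I*sqrt(92546)/240418 + 377432/473367 = 377432/473367 + I*sqrt(92546)/240418 ≈ 0.79733 + 0.0012654*I)
E/D = (377432/473367 + I*sqrt(92546)/240418)/(-506670) = (377432/473367 + I*sqrt(92546)/240418)*(-1/506670) = -188716/119920428945 - I*sqrt(92546)/121812588060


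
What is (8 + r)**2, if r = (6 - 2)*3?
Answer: 400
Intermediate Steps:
r = 12 (r = 4*3 = 12)
(8 + r)**2 = (8 + 12)**2 = 20**2 = 400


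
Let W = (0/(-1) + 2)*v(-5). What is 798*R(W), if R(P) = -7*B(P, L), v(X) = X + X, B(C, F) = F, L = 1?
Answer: -5586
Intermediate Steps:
v(X) = 2*X
W = -20 (W = (0/(-1) + 2)*(2*(-5)) = (0*(-1) + 2)*(-10) = (0 + 2)*(-10) = 2*(-10) = -20)
R(P) = -7 (R(P) = -7*1 = -7)
798*R(W) = 798*(-7) = -5586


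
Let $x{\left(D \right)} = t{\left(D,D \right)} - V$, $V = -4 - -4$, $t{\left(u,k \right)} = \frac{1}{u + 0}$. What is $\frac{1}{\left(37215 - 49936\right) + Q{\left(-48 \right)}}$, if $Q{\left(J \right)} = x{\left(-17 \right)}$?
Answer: $- \frac{17}{216258} \approx -7.861 \cdot 10^{-5}$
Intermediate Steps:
$t{\left(u,k \right)} = \frac{1}{u}$
$V = 0$ ($V = -4 + 4 = 0$)
$x{\left(D \right)} = \frac{1}{D}$ ($x{\left(D \right)} = \frac{1}{D} - 0 = \frac{1}{D} + 0 = \frac{1}{D}$)
$Q{\left(J \right)} = - \frac{1}{17}$ ($Q{\left(J \right)} = \frac{1}{-17} = - \frac{1}{17}$)
$\frac{1}{\left(37215 - 49936\right) + Q{\left(-48 \right)}} = \frac{1}{\left(37215 - 49936\right) - \frac{1}{17}} = \frac{1}{-12721 - \frac{1}{17}} = \frac{1}{- \frac{216258}{17}} = - \frac{17}{216258}$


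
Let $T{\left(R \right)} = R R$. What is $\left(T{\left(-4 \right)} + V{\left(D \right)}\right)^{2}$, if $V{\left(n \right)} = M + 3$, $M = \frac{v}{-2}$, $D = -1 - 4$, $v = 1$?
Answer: $\frac{1369}{4} \approx 342.25$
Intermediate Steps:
$T{\left(R \right)} = R^{2}$
$D = -5$
$M = - \frac{1}{2}$ ($M = 1 \frac{1}{-2} = 1 \left(- \frac{1}{2}\right) = - \frac{1}{2} \approx -0.5$)
$V{\left(n \right)} = \frac{5}{2}$ ($V{\left(n \right)} = - \frac{1}{2} + 3 = \frac{5}{2}$)
$\left(T{\left(-4 \right)} + V{\left(D \right)}\right)^{2} = \left(\left(-4\right)^{2} + \frac{5}{2}\right)^{2} = \left(16 + \frac{5}{2}\right)^{2} = \left(\frac{37}{2}\right)^{2} = \frac{1369}{4}$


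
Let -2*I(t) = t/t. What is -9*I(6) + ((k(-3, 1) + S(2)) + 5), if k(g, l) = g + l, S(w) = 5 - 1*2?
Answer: 21/2 ≈ 10.500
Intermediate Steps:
S(w) = 3 (S(w) = 5 - 2 = 3)
I(t) = -½ (I(t) = -t/(2*t) = -½*1 = -½)
-9*I(6) + ((k(-3, 1) + S(2)) + 5) = -9*(-½) + (((-3 + 1) + 3) + 5) = 9/2 + ((-2 + 3) + 5) = 9/2 + (1 + 5) = 9/2 + 6 = 21/2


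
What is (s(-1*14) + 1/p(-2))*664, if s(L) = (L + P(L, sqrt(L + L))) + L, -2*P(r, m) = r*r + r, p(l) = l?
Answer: -79348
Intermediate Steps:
P(r, m) = -r/2 - r**2/2 (P(r, m) = -(r*r + r)/2 = -(r**2 + r)/2 = -(r + r**2)/2 = -r/2 - r**2/2)
s(L) = 2*L - L*(1 + L)/2 (s(L) = (L - L*(1 + L)/2) + L = 2*L - L*(1 + L)/2)
(s(-1*14) + 1/p(-2))*664 = ((-1*14)*(3 - (-1)*14)/2 + 1/(-2))*664 = ((1/2)*(-14)*(3 - 1*(-14)) - 1/2)*664 = ((1/2)*(-14)*(3 + 14) - 1/2)*664 = ((1/2)*(-14)*17 - 1/2)*664 = (-119 - 1/2)*664 = -239/2*664 = -79348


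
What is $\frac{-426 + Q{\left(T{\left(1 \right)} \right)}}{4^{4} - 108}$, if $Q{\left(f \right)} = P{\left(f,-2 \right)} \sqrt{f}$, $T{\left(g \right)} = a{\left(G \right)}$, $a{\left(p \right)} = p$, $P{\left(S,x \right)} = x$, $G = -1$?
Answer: $- \frac{213}{74} - \frac{i}{74} \approx -2.8784 - 0.013514 i$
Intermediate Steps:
$T{\left(g \right)} = -1$
$Q{\left(f \right)} = - 2 \sqrt{f}$
$\frac{-426 + Q{\left(T{\left(1 \right)} \right)}}{4^{4} - 108} = \frac{-426 - 2 \sqrt{-1}}{4^{4} - 108} = \frac{-426 - 2 i}{256 - 108} = \frac{-426 - 2 i}{148} = \left(-426 - 2 i\right) \frac{1}{148} = - \frac{213}{74} - \frac{i}{74}$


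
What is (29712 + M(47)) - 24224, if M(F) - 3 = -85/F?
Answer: 257992/47 ≈ 5489.2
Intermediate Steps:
M(F) = 3 - 85/F
(29712 + M(47)) - 24224 = (29712 + (3 - 85/47)) - 24224 = (29712 + 56/47) - 24224 = 1396520/47 - 24224 = 257992/47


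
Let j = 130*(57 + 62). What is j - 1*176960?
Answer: -161490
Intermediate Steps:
j = 15470 (j = 130*119 = 15470)
j - 1*176960 = 15470 - 1*176960 = 15470 - 176960 = -161490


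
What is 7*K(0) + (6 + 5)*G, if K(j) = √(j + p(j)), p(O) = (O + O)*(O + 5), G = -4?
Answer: -44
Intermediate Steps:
p(O) = 2*O*(5 + O) (p(O) = (2*O)*(5 + O) = 2*O*(5 + O))
K(j) = √(j + 2*j*(5 + j))
7*K(0) + (6 + 5)*G = 7*√(0*(11 + 2*0)) + (6 + 5)*(-4) = 7*√(0*(11 + 0)) + 11*(-4) = 7*√(0*11) - 44 = 7*√0 - 44 = 7*0 - 44 = 0 - 44 = -44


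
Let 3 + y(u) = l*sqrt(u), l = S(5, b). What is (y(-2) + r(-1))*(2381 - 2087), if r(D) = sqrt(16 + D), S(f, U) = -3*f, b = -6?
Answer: -882 + 294*sqrt(15) - 4410*I*sqrt(2) ≈ 256.66 - 6236.7*I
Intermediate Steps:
l = -15 (l = -3*5 = -15)
y(u) = -3 - 15*sqrt(u)
(y(-2) + r(-1))*(2381 - 2087) = ((-3 - 15*I*sqrt(2)) + sqrt(16 - 1))*(2381 - 2087) = ((-3 - 15*I*sqrt(2)) + sqrt(15))*294 = (-3 + sqrt(15) - 15*I*sqrt(2))*294 = -882 + 294*sqrt(15) - 4410*I*sqrt(2)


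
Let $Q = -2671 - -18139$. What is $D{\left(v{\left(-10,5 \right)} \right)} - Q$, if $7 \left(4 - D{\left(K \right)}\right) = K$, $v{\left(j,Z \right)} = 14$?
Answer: $-15466$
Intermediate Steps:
$D{\left(K \right)} = 4 - \frac{K}{7}$
$Q = 15468$ ($Q = -2671 + 18139 = 15468$)
$D{\left(v{\left(-10,5 \right)} \right)} - Q = \left(4 - 2\right) - 15468 = 2 - 15468 = -15466$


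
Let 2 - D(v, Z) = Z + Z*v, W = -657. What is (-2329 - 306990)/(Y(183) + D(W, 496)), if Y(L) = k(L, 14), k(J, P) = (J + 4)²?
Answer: -309319/360347 ≈ -0.85839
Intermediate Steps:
D(v, Z) = 2 - Z - Z*v (D(v, Z) = 2 - (Z + Z*v) = 2 + (-Z - Z*v) = 2 - Z - Z*v)
k(J, P) = (4 + J)²
Y(L) = (4 + L)²
(-2329 - 306990)/(Y(183) + D(W, 496)) = (-2329 - 306990)/((4 + 183)² + (2 - 1*496 - 1*496*(-657))) = -309319/(187² + (2 - 496 + 325872)) = -309319/(34969 + 325378) = -309319/360347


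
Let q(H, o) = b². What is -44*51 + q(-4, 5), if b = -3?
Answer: -2235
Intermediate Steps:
q(H, o) = 9 (q(H, o) = (-3)² = 9)
-44*51 + q(-4, 5) = -44*51 + 9 = -2244 + 9 = -2235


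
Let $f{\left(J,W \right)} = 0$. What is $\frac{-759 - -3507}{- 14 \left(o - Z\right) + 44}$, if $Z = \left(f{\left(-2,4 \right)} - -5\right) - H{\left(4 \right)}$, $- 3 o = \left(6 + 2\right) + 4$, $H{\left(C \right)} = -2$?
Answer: $\frac{458}{33} \approx 13.879$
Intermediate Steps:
$o = -4$ ($o = - \frac{\left(6 + 2\right) + 4}{3} = - \frac{8 + 4}{3} = \left(- \frac{1}{3}\right) 12 = -4$)
$Z = 7$ ($Z = \left(0 - -5\right) - -2 = \left(0 + 5\right) + 2 = 5 + 2 = 7$)
$\frac{-759 - -3507}{- 14 \left(o - Z\right) + 44} = \frac{-759 - -3507}{- 14 \left(-4 - 7\right) + 44} = \frac{-759 + 3507}{- 14 \left(-4 - 7\right) + 44} = \frac{2748}{\left(-14\right) \left(-11\right) + 44} = \frac{2748}{154 + 44} = \frac{2748}{198} = 2748 \cdot \frac{1}{198} = \frac{458}{33}$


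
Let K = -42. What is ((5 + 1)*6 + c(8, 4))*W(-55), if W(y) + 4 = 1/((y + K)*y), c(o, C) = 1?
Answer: -789543/5335 ≈ -147.99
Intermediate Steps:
W(y) = -4 + 1/(y*(-42 + y)) (W(y) = -4 + 1/((y - 42)*y) = -4 + 1/((-42 + y)*y) = -4 + 1/(y*(-42 + y)))
((5 + 1)*6 + c(8, 4))*W(-55) = ((5 + 1)*6 + 1)*((1 - 4*(-55)² + 168*(-55))/((-55)*(-42 - 55))) = (6*6 + 1)*(-1/55*(1 - 4*3025 - 9240)/(-97)) = (36 + 1)*(-1/55*(-1/97)*(1 - 12100 - 9240)) = 37*(-1/55*(-1/97)*(-21339)) = 37*(-21339/5335) = -789543/5335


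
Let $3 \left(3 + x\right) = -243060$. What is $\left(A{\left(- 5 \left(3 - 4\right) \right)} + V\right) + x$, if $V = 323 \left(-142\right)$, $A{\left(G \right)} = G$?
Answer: $-126884$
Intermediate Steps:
$x = -81023$ ($x = -3 + \frac{1}{3} \left(-243060\right) = -3 - 81020 = -81023$)
$V = -45866$
$\left(A{\left(- 5 \left(3 - 4\right) \right)} + V\right) + x = \left(- 5 \left(3 - 4\right) - 45866\right) - 81023 = \left(\left(-5\right) \left(-1\right) - 45866\right) - 81023 = \left(5 - 45866\right) - 81023 = -45861 - 81023 = -126884$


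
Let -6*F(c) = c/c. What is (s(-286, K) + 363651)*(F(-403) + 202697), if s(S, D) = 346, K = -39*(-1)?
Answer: 442686235457/6 ≈ 7.3781e+10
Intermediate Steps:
K = 39
F(c) = -1/6 (F(c) = -c/(6*c) = -1/6*1 = -1/6)
(s(-286, K) + 363651)*(F(-403) + 202697) = (346 + 363651)*(-1/6 + 202697) = 363997*(1216181/6) = 442686235457/6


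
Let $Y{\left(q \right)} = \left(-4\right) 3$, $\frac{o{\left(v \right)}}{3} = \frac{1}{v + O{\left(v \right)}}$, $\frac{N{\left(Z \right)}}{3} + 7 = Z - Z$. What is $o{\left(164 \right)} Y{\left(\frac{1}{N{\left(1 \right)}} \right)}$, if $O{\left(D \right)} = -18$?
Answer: $- \frac{18}{73} \approx -0.24658$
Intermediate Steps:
$N{\left(Z \right)} = -21$ ($N{\left(Z \right)} = -21 + 3 \left(Z - Z\right) = -21 + 3 \cdot 0 = -21 + 0 = -21$)
$o{\left(v \right)} = \frac{3}{-18 + v}$ ($o{\left(v \right)} = \frac{3}{v - 18} = \frac{3}{-18 + v}$)
$Y{\left(q \right)} = -12$
$o{\left(164 \right)} Y{\left(\frac{1}{N{\left(1 \right)}} \right)} = \frac{3}{-18 + 164} \left(-12\right) = \frac{3}{146} \left(-12\right) = - \frac{18}{73}$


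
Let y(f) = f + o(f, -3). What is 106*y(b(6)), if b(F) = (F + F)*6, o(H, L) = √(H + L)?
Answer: 7632 + 106*√69 ≈ 8512.5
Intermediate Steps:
b(F) = 12*F (b(F) = (2*F)*6 = 12*F)
y(f) = f + √(-3 + f) (y(f) = f + √(f - 3) = f + √(-3 + f))
106*y(b(6)) = 106*(12*6 + √(-3 + 12*6)) = 106*(72 + √(-3 + 72)) = 106*(72 + √69) = 7632 + 106*√69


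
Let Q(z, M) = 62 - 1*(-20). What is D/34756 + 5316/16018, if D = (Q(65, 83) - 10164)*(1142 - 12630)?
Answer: 231927726898/69590201 ≈ 3332.8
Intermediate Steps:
Q(z, M) = 82 (Q(z, M) = 62 + 20 = 82)
D = 115822016 (D = (82 - 10164)*(1142 - 12630) = -10082*(-11488) = 115822016)
D/34756 + 5316/16018 = 115822016/34756 + 5316/16018 = 115822016*(1/34756) + 5316*(1/16018) = 28955504/8689 + 2658/8009 = 231927726898/69590201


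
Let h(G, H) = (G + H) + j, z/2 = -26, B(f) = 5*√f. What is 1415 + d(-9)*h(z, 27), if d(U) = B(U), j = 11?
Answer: 1415 - 210*I ≈ 1415.0 - 210.0*I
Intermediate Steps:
z = -52 (z = 2*(-26) = -52)
d(U) = 5*√U
h(G, H) = 11 + G + H (h(G, H) = (G + H) + 11 = 11 + G + H)
1415 + d(-9)*h(z, 27) = 1415 + (5*√(-9))*(11 - 52 + 27) = 1415 + (5*(3*I))*(-14) = 1415 + (15*I)*(-14) = 1415 - 210*I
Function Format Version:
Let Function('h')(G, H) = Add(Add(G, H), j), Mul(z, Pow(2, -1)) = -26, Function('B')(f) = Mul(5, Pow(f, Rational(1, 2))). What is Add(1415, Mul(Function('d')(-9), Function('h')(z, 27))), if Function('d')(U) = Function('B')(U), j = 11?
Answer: Add(1415, Mul(-210, I)) ≈ Add(1415.0, Mul(-210.00, I))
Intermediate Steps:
z = -52 (z = Mul(2, -26) = -52)
Function('d')(U) = Mul(5, Pow(U, Rational(1, 2)))
Function('h')(G, H) = Add(11, G, H) (Function('h')(G, H) = Add(Add(G, H), 11) = Add(11, G, H))
Add(1415, Mul(Function('d')(-9), Function('h')(z, 27))) = Add(1415, Mul(Mul(5, Pow(-9, Rational(1, 2))), Add(11, -52, 27))) = Add(1415, Mul(Mul(5, Mul(3, I)), -14)) = Add(1415, Mul(Mul(15, I), -14)) = Add(1415, Mul(-210, I))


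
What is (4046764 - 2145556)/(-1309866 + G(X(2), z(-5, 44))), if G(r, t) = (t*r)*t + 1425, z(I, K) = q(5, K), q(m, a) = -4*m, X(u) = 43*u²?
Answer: -1901208/1239641 ≈ -1.5337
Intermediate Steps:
z(I, K) = -20 (z(I, K) = -4*5 = -20)
G(r, t) = 1425 + r*t² (G(r, t) = (r*t)*t + 1425 = r*t² + 1425 = 1425 + r*t²)
(4046764 - 2145556)/(-1309866 + G(X(2), z(-5, 44))) = (4046764 - 2145556)/(-1309866 + (1425 + (43*2²)*(-20)²)) = 1901208/(-1309866 + (1425 + (43*4)*400)) = 1901208/(-1309866 + (1425 + 172*400)) = 1901208/(-1309866 + (1425 + 68800)) = 1901208/(-1309866 + 70225) = 1901208/(-1239641) = 1901208*(-1/1239641) = -1901208/1239641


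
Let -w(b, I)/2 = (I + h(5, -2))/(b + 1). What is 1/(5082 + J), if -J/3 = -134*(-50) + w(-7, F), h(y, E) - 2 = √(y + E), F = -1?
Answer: -15019/225570358 + √3/225570358 ≈ -6.6575e-5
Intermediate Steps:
h(y, E) = 2 + √(E + y) (h(y, E) = 2 + √(y + E) = 2 + √(E + y))
w(b, I) = -2*(2 + I + √3)/(1 + b) (w(b, I) = -2*(I + (2 + √(-2 + 5)))/(b + 1) = -2*(I + (2 + √3))/(1 + b) = -2*(2 + I + √3)/(1 + b))
J = -20101 - √3 (J = -3*(-134*(-50) + 2*(-2 - 1*(-1) - √3)/(1 - 7)) = -3*(6700 + 2*(-2 + 1 - √3)/(-6)) = -3*(6700 + 2*(-⅙)*(-1 - √3)) = -3*(6700 + (⅓ + √3/3)) = -3*(20101/3 + √3/3) = -20101 - √3 ≈ -20103.)
1/(5082 + J) = 1/(5082 + (-20101 - √3)) = 1/(-15019 - √3)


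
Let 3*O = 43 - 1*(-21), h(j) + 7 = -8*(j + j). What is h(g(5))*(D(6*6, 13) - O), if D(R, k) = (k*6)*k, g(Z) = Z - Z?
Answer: -20846/3 ≈ -6948.7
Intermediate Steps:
g(Z) = 0
h(j) = -7 - 16*j (h(j) = -7 - 8*(j + j) = -7 - 16*j)
D(R, k) = 6*k² (D(R, k) = (6*k)*k = 6*k²)
O = 64/3 (O = (43 - 1*(-21))/3 = (43 + 21)/3 = (⅓)*64 = 64/3 ≈ 21.333)
h(g(5))*(D(6*6, 13) - O) = (-7 - 16*0)*(6*13² - 1*64/3) = (-7 + 0)*(6*169 - 64/3) = -7*(1014 - 64/3) = -7*2978/3 = -20846/3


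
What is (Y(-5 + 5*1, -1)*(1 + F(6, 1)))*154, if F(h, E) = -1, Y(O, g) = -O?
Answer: 0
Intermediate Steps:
(Y(-5 + 5*1, -1)*(1 + F(6, 1)))*154 = ((-(-5 + 5*1))*(1 - 1))*154 = (-(-5 + 5)*0)*154 = (-1*0*0)*154 = (0*0)*154 = 0*154 = 0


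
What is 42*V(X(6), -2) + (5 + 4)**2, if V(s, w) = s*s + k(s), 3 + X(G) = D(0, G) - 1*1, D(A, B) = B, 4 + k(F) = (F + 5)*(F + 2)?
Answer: 1257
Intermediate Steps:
k(F) = -4 + (2 + F)*(5 + F) (k(F) = -4 + (F + 5)*(F + 2) = -4 + (5 + F)*(2 + F) = -4 + (2 + F)*(5 + F))
X(G) = -4 + G (X(G) = -3 + (G - 1*1) = -3 + (G - 1) = -3 + (-1 + G) = -4 + G)
V(s, w) = 6 + 2*s**2 + 7*s (V(s, w) = s*s + (6 + s**2 + 7*s) = s**2 + (6 + s**2 + 7*s) = 6 + 2*s**2 + 7*s)
42*V(X(6), -2) + (5 + 4)**2 = 42*(6 + 2*(-4 + 6)**2 + 7*(-4 + 6)) + (5 + 4)**2 = 42*(6 + 2*2**2 + 7*2) + 9**2 = 42*(6 + 2*4 + 14) + 81 = 42*(6 + 8 + 14) + 81 = 42*28 + 81 = 1176 + 81 = 1257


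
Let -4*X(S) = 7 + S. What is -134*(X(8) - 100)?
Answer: 27805/2 ≈ 13903.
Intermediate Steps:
X(S) = -7/4 - S/4 (X(S) = -(7 + S)/4 = -7/4 - S/4)
-134*(X(8) - 100) = -134*((-7/4 - ¼*8) - 100) = -134*((-7/4 - 2) - 100) = -134*(-15/4 - 100) = -134*(-415/4) = 27805/2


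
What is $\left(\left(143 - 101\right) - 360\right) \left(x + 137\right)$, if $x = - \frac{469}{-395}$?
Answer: $- \frac{17357712}{395} \approx -43944.0$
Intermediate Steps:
$x = \frac{469}{395}$ ($x = \left(-469\right) \left(- \frac{1}{395}\right) = \frac{469}{395} \approx 1.1873$)
$\left(\left(143 - 101\right) - 360\right) \left(x + 137\right) = \left(\left(143 - 101\right) - 360\right) \left(\frac{469}{395} + 137\right) = \left(42 - 360\right) \frac{54584}{395} = \left(-318\right) \frac{54584}{395} = - \frac{17357712}{395}$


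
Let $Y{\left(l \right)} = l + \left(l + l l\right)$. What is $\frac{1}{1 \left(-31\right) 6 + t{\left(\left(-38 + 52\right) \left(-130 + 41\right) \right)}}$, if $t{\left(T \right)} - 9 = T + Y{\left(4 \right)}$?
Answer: $- \frac{1}{1399} \approx -0.0007148$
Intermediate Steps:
$Y{\left(l \right)} = l^{2} + 2 l$ ($Y{\left(l \right)} = l + \left(l + l^{2}\right) = l^{2} + 2 l$)
$t{\left(T \right)} = 33 + T$ ($t{\left(T \right)} = 9 + \left(T + 4 \left(2 + 4\right)\right) = 9 + \left(T + 4 \cdot 6\right) = 9 + \left(T + 24\right) = 9 + \left(24 + T\right) = 33 + T$)
$\frac{1}{1 \left(-31\right) 6 + t{\left(\left(-38 + 52\right) \left(-130 + 41\right) \right)}} = \frac{1}{1 \left(-31\right) 6 + \left(33 + \left(-38 + 52\right) \left(-130 + 41\right)\right)} = \frac{1}{\left(-31\right) 6 + \left(33 + 14 \left(-89\right)\right)} = \frac{1}{-186 + \left(33 - 1246\right)} = \frac{1}{-186 - 1213} = \frac{1}{-1399} = - \frac{1}{1399}$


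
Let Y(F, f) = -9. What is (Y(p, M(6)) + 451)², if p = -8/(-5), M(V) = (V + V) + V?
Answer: 195364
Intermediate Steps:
M(V) = 3*V (M(V) = 2*V + V = 3*V)
p = 8/5 (p = -8*(-⅕) = 8/5 ≈ 1.6000)
(Y(p, M(6)) + 451)² = (-9 + 451)² = 442² = 195364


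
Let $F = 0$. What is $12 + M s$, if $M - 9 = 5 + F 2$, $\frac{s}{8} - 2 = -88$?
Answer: $-9620$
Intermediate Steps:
$s = -688$ ($s = 16 + 8 \left(-88\right) = 16 - 704 = -688$)
$M = 14$ ($M = 9 + \left(5 + 0 \cdot 2\right) = 9 + \left(5 + 0\right) = 9 + 5 = 14$)
$12 + M s = 12 + 14 \left(-688\right) = 12 - 9632 = -9620$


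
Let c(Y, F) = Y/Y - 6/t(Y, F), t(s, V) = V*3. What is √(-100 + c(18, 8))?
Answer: I*√397/2 ≈ 9.9624*I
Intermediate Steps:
t(s, V) = 3*V
c(Y, F) = 1 - 2/F (c(Y, F) = Y/Y - 6*1/(3*F) = 1 - 2/F)
√(-100 + c(18, 8)) = √(-100 + (-2 + 8)/8) = √(-100 + (⅛)*6) = √(-100 + ¾) = √(-397/4) = I*√397/2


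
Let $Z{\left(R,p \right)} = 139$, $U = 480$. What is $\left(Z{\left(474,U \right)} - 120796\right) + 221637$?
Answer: $100980$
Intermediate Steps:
$\left(Z{\left(474,U \right)} - 120796\right) + 221637 = \left(139 - 120796\right) + 221637 = -120657 + 221637 = 100980$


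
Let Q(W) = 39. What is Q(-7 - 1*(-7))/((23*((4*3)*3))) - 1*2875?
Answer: -793487/276 ≈ -2875.0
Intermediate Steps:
Q(-7 - 1*(-7))/((23*((4*3)*3))) - 1*2875 = 39/((23*((4*3)*3))) - 1*2875 = 39/((23*(12*3))) - 2875 = 39/((23*36)) - 2875 = 39/828 - 2875 = 39*(1/828) - 2875 = 13/276 - 2875 = -793487/276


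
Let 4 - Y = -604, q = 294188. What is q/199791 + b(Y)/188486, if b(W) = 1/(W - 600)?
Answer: 443602754735/301262451408 ≈ 1.4725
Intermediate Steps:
Y = 608 (Y = 4 - 1*(-604) = 4 + 604 = 608)
b(W) = 1/(-600 + W)
q/199791 + b(Y)/188486 = 294188/199791 + 1/((-600 + 608)*188486) = 294188*(1/199791) + (1/188486)/8 = 294188/199791 + (⅛)*(1/188486) = 294188/199791 + 1/1507888 = 443602754735/301262451408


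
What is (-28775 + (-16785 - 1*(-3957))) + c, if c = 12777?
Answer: -28826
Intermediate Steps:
(-28775 + (-16785 - 1*(-3957))) + c = (-28775 + (-16785 - 1*(-3957))) + 12777 = (-28775 + (-16785 + 3957)) + 12777 = (-28775 - 12828) + 12777 = -41603 + 12777 = -28826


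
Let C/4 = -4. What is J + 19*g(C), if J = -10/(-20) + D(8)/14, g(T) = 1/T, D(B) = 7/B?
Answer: -5/8 ≈ -0.62500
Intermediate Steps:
C = -16 (C = 4*(-4) = -16)
J = 9/16 (J = -10/(-20) + (7/8)/14 = -10*(-1/20) + (7*(1/8))*(1/14) = 1/2 + (7/8)*(1/14) = 1/2 + 1/16 = 9/16 ≈ 0.56250)
J + 19*g(C) = 9/16 + 19/(-16) = 9/16 + 19*(-1/16) = 9/16 - 19/16 = -5/8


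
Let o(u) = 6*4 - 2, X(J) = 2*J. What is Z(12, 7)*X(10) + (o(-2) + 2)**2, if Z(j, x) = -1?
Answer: 556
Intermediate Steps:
o(u) = 22 (o(u) = 24 - 2 = 22)
Z(12, 7)*X(10) + (o(-2) + 2)**2 = -2*10 + (22 + 2)**2 = -1*20 + 24**2 = -20 + 576 = 556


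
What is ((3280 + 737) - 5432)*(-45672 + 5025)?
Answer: 57515505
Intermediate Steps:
((3280 + 737) - 5432)*(-45672 + 5025) = (4017 - 5432)*(-40647) = -1415*(-40647) = 57515505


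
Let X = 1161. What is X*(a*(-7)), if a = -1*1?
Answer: 8127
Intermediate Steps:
a = -1
X*(a*(-7)) = 1161*(-1*(-7)) = 1161*7 = 8127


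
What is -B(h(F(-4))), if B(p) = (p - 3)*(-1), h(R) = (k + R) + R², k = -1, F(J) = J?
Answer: 8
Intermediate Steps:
h(R) = -1 + R + R² (h(R) = (-1 + R) + R² = -1 + R + R²)
B(p) = 3 - p (B(p) = (-3 + p)*(-1) = 3 - p)
-B(h(F(-4))) = -(3 - (-1 - 4 + (-4)²)) = -(3 - (-1 - 4 + 16)) = -(3 - 1*11) = -(3 - 11) = -1*(-8) = 8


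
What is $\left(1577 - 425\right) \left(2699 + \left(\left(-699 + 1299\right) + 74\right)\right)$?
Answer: $3885696$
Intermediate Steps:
$\left(1577 - 425\right) \left(2699 + \left(\left(-699 + 1299\right) + 74\right)\right) = 1152 \left(2699 + \left(600 + 74\right)\right) = 1152 \left(2699 + 674\right) = 1152 \cdot 3373 = 3885696$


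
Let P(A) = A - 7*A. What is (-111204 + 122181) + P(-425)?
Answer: 13527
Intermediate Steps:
P(A) = -6*A
(-111204 + 122181) + P(-425) = (-111204 + 122181) - 6*(-425) = 10977 + 2550 = 13527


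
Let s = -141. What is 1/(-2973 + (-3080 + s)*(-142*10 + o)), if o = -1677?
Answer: 1/9972464 ≈ 1.0028e-7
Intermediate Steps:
1/(-2973 + (-3080 + s)*(-142*10 + o)) = 1/(-2973 + (-3080 - 141)*(-142*10 - 1677)) = 1/(-2973 - 3221*(-1420 - 1677)) = 1/(-2973 - 3221*(-3097)) = 1/(-2973 + 9975437) = 1/9972464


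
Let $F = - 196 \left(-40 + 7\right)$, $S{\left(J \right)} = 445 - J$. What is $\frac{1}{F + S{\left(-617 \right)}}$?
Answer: $\frac{1}{7530} \approx 0.0001328$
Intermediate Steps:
$F = 6468$ ($F = \left(-196\right) \left(-33\right) = 6468$)
$\frac{1}{F + S{\left(-617 \right)}} = \frac{1}{6468 + \left(445 - -617\right)} = \frac{1}{6468 + \left(445 + 617\right)} = \frac{1}{6468 + 1062} = \frac{1}{7530}$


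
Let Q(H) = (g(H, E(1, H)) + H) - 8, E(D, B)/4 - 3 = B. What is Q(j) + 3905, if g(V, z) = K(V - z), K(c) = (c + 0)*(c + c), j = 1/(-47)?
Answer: 9237868/2209 ≈ 4181.9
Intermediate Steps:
j = -1/47 ≈ -0.021277
E(D, B) = 12 + 4*B
K(c) = 2*c**2 (K(c) = c*(2*c) = 2*c**2)
g(V, z) = 2*(V - z)**2
Q(H) = -8 + H + 2*(-12 - 3*H)**2 (Q(H) = (2*(H - (12 + 4*H))**2 + H) - 8 = (2*(H + (-12 - 4*H))**2 + H) - 8 = (2*(-12 - 3*H)**2 + H) - 8 = (H + 2*(-12 - 3*H)**2) - 8 = -8 + H + 2*(-12 - 3*H)**2)
Q(j) + 3905 = (-8 - 1/47 + 18*(4 - 1/47)**2) + 3905 = (-8 - 1/47 + 18*(187/47)**2) + 3905 = (-8 - 1/47 + 18*(34969/2209)) + 3905 = (-8 - 1/47 + 629442/2209) + 3905 = 611723/2209 + 3905 = 9237868/2209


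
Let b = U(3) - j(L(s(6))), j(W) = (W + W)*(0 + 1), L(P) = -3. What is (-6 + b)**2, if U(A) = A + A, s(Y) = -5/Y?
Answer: 36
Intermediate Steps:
U(A) = 2*A
j(W) = 2*W (j(W) = (2*W)*1 = 2*W)
b = 12 (b = 2*3 - 2*(-3) = 6 - 1*(-6) = 6 + 6 = 12)
(-6 + b)**2 = (-6 + 12)**2 = 6**2 = 36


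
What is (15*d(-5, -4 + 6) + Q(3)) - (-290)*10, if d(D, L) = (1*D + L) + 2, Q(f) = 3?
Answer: 2888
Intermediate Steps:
d(D, L) = 2 + D + L (d(D, L) = (D + L) + 2 = 2 + D + L)
(15*d(-5, -4 + 6) + Q(3)) - (-290)*10 = (15*(2 - 5 + (-4 + 6)) + 3) - (-290)*10 = (15*(2 - 5 + 2) + 3) - 1*(-2900) = (15*(-1) + 3) + 2900 = (-15 + 3) + 2900 = -12 + 2900 = 2888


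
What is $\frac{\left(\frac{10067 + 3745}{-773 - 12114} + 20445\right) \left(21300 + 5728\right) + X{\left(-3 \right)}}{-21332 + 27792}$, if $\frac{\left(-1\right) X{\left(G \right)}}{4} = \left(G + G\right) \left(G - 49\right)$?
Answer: $\frac{1780201300827}{20812505} \approx 85535.0$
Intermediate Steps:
$X{\left(G \right)} = - 8 G \left(-49 + G\right)$ ($X{\left(G \right)} = - 4 \left(G + G\right) \left(G - 49\right) = - 4 \cdot 2 G \left(G - 49\right) = - 4 \cdot 2 G \left(-49 + G\right) = - 8 G \left(-49 + G\right)$)
$\frac{\left(\frac{10067 + 3745}{-773 - 12114} + 20445\right) \left(21300 + 5728\right) + X{\left(-3 \right)}}{-21332 + 27792} = \frac{\left(\frac{10067 + 3745}{-773 - 12114} + 20445\right) \left(21300 + 5728\right) + 8 \left(-3\right) \left(49 - -3\right)}{-21332 + 27792} = \frac{\left(\frac{13812}{-12887} + 20445\right) 27028 + 8 \left(-3\right) \left(49 + 3\right)}{6460} = \left(\left(13812 \left(- \frac{1}{12887}\right) + 20445\right) 27028 + 8 \left(-3\right) 52\right) \frac{1}{6460} = \left(\left(- \frac{13812}{12887} + 20445\right) 27028 - 1248\right) \frac{1}{6460} = \left(\frac{263460903}{12887} \cdot 27028 - 1248\right) \frac{1}{6460} = \left(\frac{7120821286284}{12887} - 1248\right) \frac{1}{6460} = \frac{7120805203308}{12887} \cdot \frac{1}{6460} = \frac{1780201300827}{20812505}$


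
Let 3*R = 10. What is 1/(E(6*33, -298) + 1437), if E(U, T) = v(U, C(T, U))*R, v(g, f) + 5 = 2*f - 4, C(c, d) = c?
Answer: -3/1739 ≈ -0.0017251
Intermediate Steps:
v(g, f) = -9 + 2*f (v(g, f) = -5 + (2*f - 4) = -5 + (-4 + 2*f) = -9 + 2*f)
R = 10/3 (R = (⅓)*10 = 10/3 ≈ 3.3333)
E(U, T) = -30 + 20*T/3 (E(U, T) = (-9 + 2*T)*(10/3) = -30 + 20*T/3)
1/(E(6*33, -298) + 1437) = 1/((-30 + (20/3)*(-298)) + 1437) = 1/((-30 - 5960/3) + 1437) = 1/(-6050/3 + 1437) = 1/(-1739/3) = -3/1739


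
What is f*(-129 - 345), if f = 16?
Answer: -7584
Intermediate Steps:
f*(-129 - 345) = 16*(-129 - 345) = 16*(-474) = -7584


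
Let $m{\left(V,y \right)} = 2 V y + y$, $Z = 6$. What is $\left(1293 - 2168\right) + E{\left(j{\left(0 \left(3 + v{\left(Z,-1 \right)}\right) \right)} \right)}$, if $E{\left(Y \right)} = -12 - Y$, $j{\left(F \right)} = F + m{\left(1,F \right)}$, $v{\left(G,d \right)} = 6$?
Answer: $-887$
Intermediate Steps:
$m{\left(V,y \right)} = y + 2 V y$ ($m{\left(V,y \right)} = 2 V y + y = y + 2 V y$)
$j{\left(F \right)} = 4 F$ ($j{\left(F \right)} = F + F \left(1 + 2 \cdot 1\right) = F + F \left(1 + 2\right) = F + F 3 = F + 3 F = 4 F$)
$\left(1293 - 2168\right) + E{\left(j{\left(0 \left(3 + v{\left(Z,-1 \right)}\right) \right)} \right)} = \left(1293 - 2168\right) - \left(12 + 4 \cdot 0 \left(3 + 6\right)\right) = -875 - \left(12 + 4 \cdot 0 \cdot 9\right) = -875 - \left(12 + 4 \cdot 0\right) = -875 - 12 = -887$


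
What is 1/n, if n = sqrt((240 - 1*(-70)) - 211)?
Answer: sqrt(11)/33 ≈ 0.10050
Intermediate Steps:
n = 3*sqrt(11) (n = sqrt((240 + 70) - 211) = sqrt(310 - 211) = sqrt(99) = 3*sqrt(11) ≈ 9.9499)
1/n = 1/(3*sqrt(11)) = sqrt(11)/33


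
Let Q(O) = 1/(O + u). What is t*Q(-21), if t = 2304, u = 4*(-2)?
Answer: -2304/29 ≈ -79.448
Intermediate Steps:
u = -8
Q(O) = 1/(-8 + O) (Q(O) = 1/(O - 8) = 1/(-8 + O))
t*Q(-21) = 2304/(-8 - 21) = 2304/(-29) = 2304*(-1/29) = -2304/29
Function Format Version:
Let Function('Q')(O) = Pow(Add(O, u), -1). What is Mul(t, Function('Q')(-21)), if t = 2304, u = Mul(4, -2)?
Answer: Rational(-2304, 29) ≈ -79.448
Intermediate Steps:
u = -8
Function('Q')(O) = Pow(Add(-8, O), -1) (Function('Q')(O) = Pow(Add(O, -8), -1) = Pow(Add(-8, O), -1))
Mul(t, Function('Q')(-21)) = Mul(2304, Pow(Add(-8, -21), -1)) = Mul(2304, Pow(-29, -1)) = Mul(2304, Rational(-1, 29)) = Rational(-2304, 29)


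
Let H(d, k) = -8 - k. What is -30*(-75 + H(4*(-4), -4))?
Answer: 2370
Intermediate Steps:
-30*(-75 + H(4*(-4), -4)) = -30*(-75 + (-8 - 1*(-4))) = -30*(-75 + (-8 + 4)) = -30*(-75 - 4) = -30*(-79) = 2370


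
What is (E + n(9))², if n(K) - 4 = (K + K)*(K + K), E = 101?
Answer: 184041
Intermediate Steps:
n(K) = 4 + 4*K² (n(K) = 4 + (K + K)*(K + K) = 4 + (2*K)*(2*K) = 4 + 4*K²)
(E + n(9))² = (101 + (4 + 4*9²))² = (101 + (4 + 4*81))² = (101 + (4 + 324))² = (101 + 328)² = 429² = 184041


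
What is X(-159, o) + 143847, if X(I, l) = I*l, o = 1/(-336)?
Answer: 16110917/112 ≈ 1.4385e+5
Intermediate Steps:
o = -1/336 ≈ -0.0029762
X(-159, o) + 143847 = -159*(-1/336) + 143847 = 53/112 + 143847 = 16110917/112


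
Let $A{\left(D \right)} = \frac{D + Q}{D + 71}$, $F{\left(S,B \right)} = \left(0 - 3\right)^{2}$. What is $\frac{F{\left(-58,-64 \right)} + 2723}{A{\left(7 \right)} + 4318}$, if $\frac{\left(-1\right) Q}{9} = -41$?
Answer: $\frac{53274}{84295} \approx 0.63199$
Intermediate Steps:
$Q = 369$ ($Q = \left(-9\right) \left(-41\right) = 369$)
$F{\left(S,B \right)} = 9$ ($F{\left(S,B \right)} = \left(-3\right)^{2} = 9$)
$A{\left(D \right)} = \frac{369 + D}{71 + D}$ ($A{\left(D \right)} = \frac{D + 369}{D + 71} = \frac{369 + D}{71 + D}$)
$\frac{F{\left(-58,-64 \right)} + 2723}{A{\left(7 \right)} + 4318} = \frac{9 + 2723}{\frac{369 + 7}{71 + 7} + 4318} = \frac{2732}{\frac{1}{78} \cdot 376 + 4318} = \frac{2732}{\frac{188}{39} + 4318} = \frac{2732}{\frac{168590}{39}} = 2732 \cdot \frac{39}{168590} = \frac{53274}{84295}$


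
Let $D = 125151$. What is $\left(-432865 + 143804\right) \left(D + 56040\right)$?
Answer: $-52375251651$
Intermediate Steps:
$\left(-432865 + 143804\right) \left(D + 56040\right) = \left(-432865 + 143804\right) \left(125151 + 56040\right) = \left(-289061\right) 181191 = -52375251651$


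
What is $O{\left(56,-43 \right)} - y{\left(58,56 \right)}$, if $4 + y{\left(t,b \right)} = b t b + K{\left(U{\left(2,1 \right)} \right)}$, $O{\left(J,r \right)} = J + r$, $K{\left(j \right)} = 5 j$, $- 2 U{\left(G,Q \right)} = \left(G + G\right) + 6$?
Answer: $-181846$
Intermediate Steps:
$U{\left(G,Q \right)} = -3 - G$ ($U{\left(G,Q \right)} = - \frac{\left(G + G\right) + 6}{2} = - \frac{2 G + 6}{2} = - \frac{6 + 2 G}{2} = -3 - G$)
$y{\left(t,b \right)} = -29 + t b^{2}$ ($y{\left(t,b \right)} = -4 + \left(b t b + 5 \left(-3 - 2\right)\right) = -4 + \left(t b^{2} + 5 \left(-3 - 2\right)\right) = -4 + \left(t b^{2} + 5 \left(-5\right)\right) = -4 + \left(t b^{2} - 25\right) = -4 + \left(-25 + t b^{2}\right) = -29 + t b^{2}$)
$O{\left(56,-43 \right)} - y{\left(58,56 \right)} = \left(56 - 43\right) - \left(-29 + 58 \cdot 56^{2}\right) = 13 - \left(-29 + 58 \cdot 3136\right) = 13 - \left(-29 + 181888\right) = 13 - 181859 = -181846$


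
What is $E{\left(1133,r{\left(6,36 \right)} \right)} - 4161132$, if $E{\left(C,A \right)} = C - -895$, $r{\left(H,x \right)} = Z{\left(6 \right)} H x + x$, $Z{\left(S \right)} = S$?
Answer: $-4159104$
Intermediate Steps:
$r{\left(H,x \right)} = x + 6 H x$ ($r{\left(H,x \right)} = 6 H x + x = x + 6 H x$)
$E{\left(C,A \right)} = 895 + C$ ($E{\left(C,A \right)} = C + 895 = 895 + C$)
$E{\left(1133,r{\left(6,36 \right)} \right)} - 4161132 = \left(895 + 1133\right) - 4161132 = 2028 - 4161132 = -4159104$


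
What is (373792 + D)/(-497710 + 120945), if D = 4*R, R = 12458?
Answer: -423624/376765 ≈ -1.1244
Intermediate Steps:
D = 49832 (D = 4*12458 = 49832)
(373792 + D)/(-497710 + 120945) = (373792 + 49832)/(-497710 + 120945) = 423624/(-376765) = 423624*(-1/376765) = -423624/376765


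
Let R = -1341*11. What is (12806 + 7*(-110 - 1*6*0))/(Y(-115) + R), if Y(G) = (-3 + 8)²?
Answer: -6018/7363 ≈ -0.81733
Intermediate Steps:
Y(G) = 25 (Y(G) = 5² = 25)
R = -14751
(12806 + 7*(-110 - 1*6*0))/(Y(-115) + R) = (12806 + 7*(-110 - 1*6*0))/(25 - 14751) = (12806 + 7*(-110 - 6*0))/(-14726) = (12806 + 7*(-110 + 0))*(-1/14726) = (12806 + 7*(-110))*(-1/14726) = (12806 - 770)*(-1/14726) = 12036*(-1/14726) = -6018/7363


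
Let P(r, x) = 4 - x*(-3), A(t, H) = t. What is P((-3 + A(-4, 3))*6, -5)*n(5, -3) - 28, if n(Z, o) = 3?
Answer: -61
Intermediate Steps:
P(r, x) = 4 + 3*x
P((-3 + A(-4, 3))*6, -5)*n(5, -3) - 28 = (4 + 3*(-5))*3 - 28 = (4 - 15)*3 - 28 = -11*3 - 28 = -33 - 28 = -61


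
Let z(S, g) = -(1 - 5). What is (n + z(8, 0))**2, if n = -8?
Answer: 16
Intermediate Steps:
z(S, g) = 4 (z(S, g) = -1*(-4) = 4)
(n + z(8, 0))**2 = (-8 + 4)**2 = (-4)**2 = 16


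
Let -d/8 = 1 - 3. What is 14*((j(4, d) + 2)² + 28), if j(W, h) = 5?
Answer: 1078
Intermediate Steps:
d = 16 (d = -8*(1 - 3) = -8*(-2) = 16)
14*((j(4, d) + 2)² + 28) = 14*((5 + 2)² + 28) = 14*(7² + 28) = 14*(49 + 28) = 14*77 = 1078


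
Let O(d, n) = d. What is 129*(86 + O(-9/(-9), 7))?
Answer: 11223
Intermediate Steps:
129*(86 + O(-9/(-9), 7)) = 129*(86 - 9/(-9)) = 129*(86 - 9*(-⅑)) = 129*(86 + 1) = 129*87 = 11223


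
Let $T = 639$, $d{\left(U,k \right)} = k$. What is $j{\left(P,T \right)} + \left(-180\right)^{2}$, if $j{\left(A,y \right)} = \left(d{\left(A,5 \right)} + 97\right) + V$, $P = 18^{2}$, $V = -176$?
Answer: $32326$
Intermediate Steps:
$P = 324$
$j{\left(A,y \right)} = -74$ ($j{\left(A,y \right)} = \left(5 + 97\right) - 176 = 102 - 176 = -74$)
$j{\left(P,T \right)} + \left(-180\right)^{2} = -74 + \left(-180\right)^{2} = -74 + 32400 = 32326$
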